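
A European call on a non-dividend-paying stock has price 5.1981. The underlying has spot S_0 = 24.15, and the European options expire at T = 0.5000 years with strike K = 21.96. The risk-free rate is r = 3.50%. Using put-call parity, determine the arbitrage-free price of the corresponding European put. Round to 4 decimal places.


Put-call parity: C - P = S_0 * exp(-qT) - K * exp(-rT).
S_0 * exp(-qT) = 24.1500 * 1.00000000 = 24.15000000
K * exp(-rT) = 21.9600 * 0.98265224 = 21.57904310
P = C - S*exp(-qT) + K*exp(-rT)
P = 5.1981 - 24.15000000 + 21.57904310 = 2.6271

Answer: Put price = 2.6271


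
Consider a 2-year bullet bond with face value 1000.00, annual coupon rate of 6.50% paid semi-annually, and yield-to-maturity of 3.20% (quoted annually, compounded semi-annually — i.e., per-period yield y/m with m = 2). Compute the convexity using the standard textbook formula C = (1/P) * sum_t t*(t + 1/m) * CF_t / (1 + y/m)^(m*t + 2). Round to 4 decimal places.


Answer: Convexity = 4.5558

Derivation:
Coupon per period c = face * coupon_rate / m = 32.500000
Periods per year m = 2; per-period yield y/m = 0.016000
Number of cashflows N = 4
Cashflows (t years, CF_t, discount factor 1/(1+y/m)^(m*t), PV):
  t = 0.5000: CF_t = 32.500000, DF = 0.984252, PV = 31.988189
  t = 1.0000: CF_t = 32.500000, DF = 0.968752, PV = 31.484438
  t = 1.5000: CF_t = 32.500000, DF = 0.953496, PV = 30.988620
  t = 2.0000: CF_t = 1032.500000, DF = 0.938480, PV = 968.980927
Price P = sum_t PV_t = 1063.442174
Convexity numerator sum_t t*(t + 1/m) * CF_t / (1+y/m)^(m*t + 2):
  t = 0.5000: term = 15.494310
  t = 1.0000: term = 45.750915
  t = 1.5000: term = 90.060857
  t = 2.0000: term = 4693.510751
Convexity = (1/P) * sum = 4844.816833 / 1063.442174 = 4.555788


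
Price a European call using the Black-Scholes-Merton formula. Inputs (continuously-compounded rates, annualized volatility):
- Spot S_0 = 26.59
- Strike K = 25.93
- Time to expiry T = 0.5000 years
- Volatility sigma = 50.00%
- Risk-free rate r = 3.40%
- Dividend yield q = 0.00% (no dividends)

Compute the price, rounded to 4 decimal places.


d1 = (ln(S/K) + (r - q + 0.5*sigma^2) * T) / (sigma * sqrt(T)) = 0.29595136
d2 = d1 - sigma * sqrt(T) = -0.05760203
exp(-rT) = 0.98314368; exp(-qT) = 1.00000000
C = S_0 * exp(-qT) * N(d1) - K * exp(-rT) * N(d2)
N(d1) = 0.61636639; N(d2) = 0.47703281
C = 26.5900 * 1.00000000 * 0.61636639 - 25.9300 * 0.98314368 * 0.47703281 = 4.2282

Answer: Price = 4.2282


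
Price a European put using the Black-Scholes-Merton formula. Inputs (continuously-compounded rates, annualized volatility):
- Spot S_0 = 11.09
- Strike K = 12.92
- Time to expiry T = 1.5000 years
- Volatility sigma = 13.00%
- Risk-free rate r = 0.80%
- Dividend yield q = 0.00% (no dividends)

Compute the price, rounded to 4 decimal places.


Answer: Price = 1.8714

Derivation:
d1 = (ln(S/K) + (r - q + 0.5*sigma^2) * T) / (sigma * sqrt(T)) = -0.80429748
d2 = d1 - sigma * sqrt(T) = -0.96351431
exp(-rT) = 0.98807171; exp(-qT) = 1.00000000
P = K * exp(-rT) * N(-d2) - S_0 * exp(-qT) * N(-d1)
N(-d1) = 0.78938740; N(-d2) = 0.83235526
P = 12.9200 * 0.98807171 * 0.83235526 - 11.0900 * 1.00000000 * 0.78938740 = 1.8714


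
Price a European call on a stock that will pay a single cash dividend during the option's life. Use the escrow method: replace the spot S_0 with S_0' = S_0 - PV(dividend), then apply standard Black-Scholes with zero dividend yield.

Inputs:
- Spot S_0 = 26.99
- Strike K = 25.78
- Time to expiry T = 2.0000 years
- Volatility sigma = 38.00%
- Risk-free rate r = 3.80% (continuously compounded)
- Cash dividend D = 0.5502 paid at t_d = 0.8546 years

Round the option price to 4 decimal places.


Answer: Price = 6.7084

Derivation:
PV(D) = D * exp(-r * t_d) = 0.5502 * 0.96804684 = 0.53261937
S_0' = S_0 - PV(D) = 26.9900 - 0.53261937 = 26.45738063
d1 = (ln(S_0'/K) + (r + sigma^2/2)*T) / (sigma*sqrt(T)) = 0.45838413
d2 = d1 - sigma*sqrt(T) = -0.07901702
exp(-rT) = 0.92681621
N(d1) = 0.67666176; N(d2) = 0.46850954
C = S_0' * N(d1) - K * exp(-rT) * N(d2) = 26.45738063 * 0.67666176 - 25.7800 * 0.92681621 * 0.46850954 = 6.7084


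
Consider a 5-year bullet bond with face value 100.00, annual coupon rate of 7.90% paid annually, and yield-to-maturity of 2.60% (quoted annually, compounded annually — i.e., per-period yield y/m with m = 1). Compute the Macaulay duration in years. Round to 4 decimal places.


Answer: Macaulay duration = 4.3973 years

Derivation:
Coupon per period c = face * coupon_rate / m = 7.900000
Periods per year m = 1; per-period yield y/m = 0.026000
Number of cashflows N = 5
Cashflows (t years, CF_t, discount factor 1/(1+y/m)^(m*t), PV):
  t = 1.0000: CF_t = 7.900000, DF = 0.974659, PV = 7.699805
  t = 2.0000: CF_t = 7.900000, DF = 0.949960, PV = 7.504683
  t = 3.0000: CF_t = 7.900000, DF = 0.925887, PV = 7.314506
  t = 4.0000: CF_t = 7.900000, DF = 0.902424, PV = 7.129148
  t = 5.0000: CF_t = 107.900000, DF = 0.879555, PV = 94.904027
Price P = sum_t PV_t = 124.552170
Macaulay numerator sum_t t * PV_t:
  t * PV_t at t = 1.0000: 7.699805
  t * PV_t at t = 2.0000: 15.009367
  t * PV_t at t = 3.0000: 21.943518
  t * PV_t at t = 4.0000: 28.516593
  t * PV_t at t = 5.0000: 474.520135
Macaulay duration D = (sum_t t * PV_t) / P = 547.689418 / 124.552170 = 4.397269


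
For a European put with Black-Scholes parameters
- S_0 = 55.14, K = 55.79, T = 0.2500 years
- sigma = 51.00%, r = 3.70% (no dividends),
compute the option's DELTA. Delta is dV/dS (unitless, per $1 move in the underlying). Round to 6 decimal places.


d1 = 0.1178167205; d2 = -0.1371832795
phi(d1) = 0.3961830516; exp(-qT) = 1.0000000000; exp(-rT) = 0.9907926496
N(-d1) = 0.4531064404
Delta = -exp(-qT) * N(-d1) = -1.0000000000 * 0.4531064404 = -0.453106

Answer: Delta = -0.453106


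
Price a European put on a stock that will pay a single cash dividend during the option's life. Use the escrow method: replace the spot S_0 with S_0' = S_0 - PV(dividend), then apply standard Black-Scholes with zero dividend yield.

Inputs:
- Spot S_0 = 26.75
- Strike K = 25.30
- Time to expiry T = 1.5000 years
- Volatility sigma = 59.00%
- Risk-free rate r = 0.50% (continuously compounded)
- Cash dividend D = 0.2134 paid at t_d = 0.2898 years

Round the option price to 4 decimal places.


Answer: Price = 6.5929

Derivation:
PV(D) = D * exp(-r * t_d) = 0.2134 * 0.99855205 = 0.21309101
S_0' = S_0 - PV(D) = 26.7500 - 0.21309101 = 26.53690899
d1 = (ln(S_0'/K) + (r + sigma^2/2)*T) / (sigma*sqrt(T)) = 0.43773511
d2 = d1 - sigma*sqrt(T) = -0.28486436
exp(-rT) = 0.99252805
N(-d1) = 0.33078916; N(-d2) = 0.61212597
P = K * exp(-rT) * N(-d2) - S_0' * N(-d1) = 25.3000 * 0.99252805 * 0.61212597 - 26.53690899 * 0.33078916 = 6.5929


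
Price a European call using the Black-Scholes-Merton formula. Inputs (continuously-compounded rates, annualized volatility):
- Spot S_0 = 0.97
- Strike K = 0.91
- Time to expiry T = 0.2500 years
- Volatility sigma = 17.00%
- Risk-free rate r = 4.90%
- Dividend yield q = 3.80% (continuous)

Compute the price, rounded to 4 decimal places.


d1 = (ln(S/K) + (r - q + 0.5*sigma^2) * T) / (sigma * sqrt(T)) = 0.82604673
d2 = d1 - sigma * sqrt(T) = 0.74104673
exp(-rT) = 0.98782473; exp(-qT) = 0.99054498
C = S_0 * exp(-qT) * N(d1) - K * exp(-rT) * N(d2)
N(d1) = 0.79561121; N(d2) = 0.77066745
C = 0.9700 * 0.99054498 * 0.79561121 - 0.9100 * 0.98782473 * 0.77066745 = 0.0717

Answer: Price = 0.0717


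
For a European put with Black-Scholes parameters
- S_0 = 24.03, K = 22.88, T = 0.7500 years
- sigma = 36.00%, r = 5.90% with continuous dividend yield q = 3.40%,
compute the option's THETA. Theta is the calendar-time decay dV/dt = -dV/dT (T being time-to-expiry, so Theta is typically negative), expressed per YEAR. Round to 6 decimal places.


Answer: Theta = -1.479877

Derivation:
d1 = 0.3733207245; d2 = 0.0615515792
phi(d1) = 0.3720888107; exp(-qT) = 0.9748223790; exp(-rT) = 0.9567147489
Theta = -S*exp(-qT)*phi(d1)*sigma/(2*sqrt(T)) + r*K*exp(-rT)*N(-d2) - q*S*exp(-qT)*N(-d1)
N(-d1) = 0.3544548768; N(-d2) = 0.4754599690; sqrt(T) = 0.8660254038
Term 1 = -24.0300 * 0.9748223790 * 0.3720888107 * 0.3600 / (2 * 0.8660254038) = -1.8116226641
Term 2 = 0.0590 * 22.8800 * 0.9567147489 * 0.4754599690 = 0.6140510222
Term 3 = -0.0340 * 24.0300 * 0.9748223790 * 0.3544548768 = -0.2823053669
Theta = -1.8116226641 + (0.6140510222) + (-0.2823053669) = -1.479877


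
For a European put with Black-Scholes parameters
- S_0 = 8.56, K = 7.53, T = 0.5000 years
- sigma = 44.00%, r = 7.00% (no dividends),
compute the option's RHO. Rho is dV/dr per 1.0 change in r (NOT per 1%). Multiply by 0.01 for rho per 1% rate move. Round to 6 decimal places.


d1 = 0.6801247060; d2 = 0.3689977223
phi(d1) = 0.3165660593; exp(-qT) = 1.0000000000; exp(-rT) = 0.9656054163
N(-d2) = 0.3560647113
Rho = -K*T*exp(-rT)*N(-d2) = -7.5300 * 0.5000 * 0.9656054163 * 0.3560647113 = -1.294475

Answer: Rho = -1.294475


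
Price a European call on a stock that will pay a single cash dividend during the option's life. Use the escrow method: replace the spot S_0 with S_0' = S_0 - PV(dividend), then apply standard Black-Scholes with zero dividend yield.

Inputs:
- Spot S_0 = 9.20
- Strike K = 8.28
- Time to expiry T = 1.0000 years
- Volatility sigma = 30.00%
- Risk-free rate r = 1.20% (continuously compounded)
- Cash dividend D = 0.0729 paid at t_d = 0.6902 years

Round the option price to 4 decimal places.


PV(D) = D * exp(-r * t_d) = 0.0729 * 0.99175180 = 0.07229871
S_0' = S_0 - PV(D) = 9.2000 - 0.07229871 = 9.12770129
d1 = (ln(S_0'/K) + (r + sigma^2/2)*T) / (sigma*sqrt(T)) = 0.51490306
d2 = d1 - sigma*sqrt(T) = 0.21490306
exp(-rT) = 0.98807171
N(d1) = 0.69668962; N(d2) = 0.58507855
C = S_0' * N(d1) - K * exp(-rT) * N(d2) = 9.12770129 * 0.69668962 - 8.2800 * 0.98807171 * 0.58507855 = 1.5725

Answer: Price = 1.5725


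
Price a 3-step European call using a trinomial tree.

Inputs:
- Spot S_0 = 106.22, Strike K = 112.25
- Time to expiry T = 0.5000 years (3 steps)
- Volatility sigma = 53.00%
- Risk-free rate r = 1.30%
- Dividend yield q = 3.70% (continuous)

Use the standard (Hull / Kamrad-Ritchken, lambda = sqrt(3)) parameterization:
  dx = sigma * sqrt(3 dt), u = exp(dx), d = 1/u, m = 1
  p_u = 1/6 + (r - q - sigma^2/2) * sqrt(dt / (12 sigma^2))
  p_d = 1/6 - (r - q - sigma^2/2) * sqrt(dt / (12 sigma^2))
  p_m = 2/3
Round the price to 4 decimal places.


Answer: Price = V(0,0) = 11.9708

Derivation:
dt = T/N = 0.166667; dx = sigma*sqrt(3*dt) = 0.374767
u = exp(dx) = 1.454652; d = 1/u = 0.687450
p_u = 0.130099, p_m = 0.666667, p_d = 0.203234
Discount per step: exp(-r*dt) = 0.997836
Stock lattice S(k, j) with j the centered position index:
  k=0: S(0,+0) = 106.2200
  k=1: S(1,-1) = 73.0209; S(1,+0) = 106.2200; S(1,+1) = 154.5131
  k=2: S(2,-2) = 50.1982; S(2,-1) = 73.0209; S(2,+0) = 106.2200; S(2,+1) = 154.5131; S(2,+2) = 224.7628
  k=3: S(3,-3) = 34.5087; S(3,-2) = 50.1982; S(3,-1) = 73.0209; S(3,+0) = 106.2200; S(3,+1) = 154.5131; S(3,+2) = 224.7628; S(3,+3) = 326.9516
Terminal payoffs V(N, j) = max(S_T - K, 0):
  V(3,-3) = 0.000000; V(3,-2) = 0.000000; V(3,-1) = 0.000000; V(3,+0) = 0.000000; V(3,+1) = 42.263120; V(3,+2) = 112.512795; V(3,+3) = 214.701616
Backward induction: V(k, j) = exp(-r*dt) * [p_u * V(k+1, j+1) + p_m * V(k+1, j) + p_d * V(k+1, j-1)]
  V(2,-2) = exp(-r*dt) * [p_u*0.000000 + p_m*0.000000 + p_d*0.000000] = 0.000000
  V(2,-1) = exp(-r*dt) * [p_u*0.000000 + p_m*0.000000 + p_d*0.000000] = 0.000000
  V(2,+0) = exp(-r*dt) * [p_u*42.263120 + p_m*0.000000 + p_d*0.000000] = 5.486509
  V(2,+1) = exp(-r*dt) * [p_u*112.512795 + p_m*42.263120 + p_d*0.000000] = 42.720606
  V(2,+2) = exp(-r*dt) * [p_u*214.701616 + p_m*112.512795 + p_d*42.263120] = 111.289005
  V(1,-1) = exp(-r*dt) * [p_u*5.486509 + p_m*0.000000 + p_d*0.000000] = 0.712247
  V(1,+0) = exp(-r*dt) * [p_u*42.720606 + p_m*5.486509 + p_d*0.000000] = 9.195655
  V(1,+1) = exp(-r*dt) * [p_u*111.289005 + p_m*42.720606 + p_d*5.486509] = 43.978697
  V(0,+0) = exp(-r*dt) * [p_u*43.978697 + p_m*9.195655 + p_d*0.712247] = 11.970829


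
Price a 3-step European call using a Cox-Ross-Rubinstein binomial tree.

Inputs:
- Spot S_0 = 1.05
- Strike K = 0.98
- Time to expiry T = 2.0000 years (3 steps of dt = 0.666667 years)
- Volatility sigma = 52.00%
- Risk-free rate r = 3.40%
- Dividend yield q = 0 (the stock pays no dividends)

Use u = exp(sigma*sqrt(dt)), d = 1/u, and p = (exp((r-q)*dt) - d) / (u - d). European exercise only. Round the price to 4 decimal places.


Answer: Price = V(0,0) = 0.3744

Derivation:
dt = T/N = 0.666667
u = exp(sigma*sqrt(dt)) = 1.528945; d = 1/u = 0.654046
p = (exp((r-q)*dt) - d) / (u - d) = 0.421625
Discount per step: exp(-r*dt) = 0.977588
Stock lattice S(k, i) with i counting down-moves:
  k=0: S(0,0) = 1.0500
  k=1: S(1,0) = 1.6054; S(1,1) = 0.6867
  k=2: S(2,0) = 2.4546; S(2,1) = 1.0500; S(2,2) = 0.4492
  k=3: S(3,0) = 3.7529; S(3,1) = 1.6054; S(3,2) = 0.6867; S(3,3) = 0.2938
Terminal payoffs V(N, i) = max(S_T - K, 0):
  V(3,0) = 2.772885; V(3,1) = 0.625393; V(3,2) = 0.000000; V(3,3) = 0.000000
Backward induction: V(k, i) = exp(-r*dt) * [p * V(k+1, i) + (1-p) * V(k+1, i+1)].
  V(2,0) = exp(-r*dt) * [p*2.772885 + (1-p)*0.625393] = 1.496521
  V(2,1) = exp(-r*dt) * [p*0.625393 + (1-p)*0.000000] = 0.257772
  V(2,2) = exp(-r*dt) * [p*0.000000 + (1-p)*0.000000] = 0.000000
  V(1,0) = exp(-r*dt) * [p*1.496521 + (1-p)*0.257772] = 0.762577
  V(1,1) = exp(-r*dt) * [p*0.257772 + (1-p)*0.000000] = 0.106247
  V(0,0) = exp(-r*dt) * [p*0.762577 + (1-p)*0.106247] = 0.374390


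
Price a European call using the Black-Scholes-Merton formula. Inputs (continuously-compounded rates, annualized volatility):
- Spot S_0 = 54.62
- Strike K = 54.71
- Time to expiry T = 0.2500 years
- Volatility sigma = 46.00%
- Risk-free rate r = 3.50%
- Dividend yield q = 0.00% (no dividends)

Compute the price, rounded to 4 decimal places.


Answer: Price = 5.1787

Derivation:
d1 = (ln(S/K) + (r - q + 0.5*sigma^2) * T) / (sigma * sqrt(T)) = 0.14588525
d2 = d1 - sigma * sqrt(T) = -0.08411475
exp(-rT) = 0.99128817; exp(-qT) = 1.00000000
C = S_0 * exp(-qT) * N(d1) - K * exp(-rT) * N(d2)
N(d1) = 0.55799401; N(d2) = 0.46648260
C = 54.6200 * 1.00000000 * 0.55799401 - 54.7100 * 0.99128817 * 0.46648260 = 5.1787


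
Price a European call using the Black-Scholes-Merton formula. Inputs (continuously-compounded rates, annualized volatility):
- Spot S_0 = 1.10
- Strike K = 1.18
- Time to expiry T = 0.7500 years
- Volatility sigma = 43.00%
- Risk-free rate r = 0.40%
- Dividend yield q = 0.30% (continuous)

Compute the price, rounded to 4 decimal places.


d1 = (ln(S/K) + (r - q + 0.5*sigma^2) * T) / (sigma * sqrt(T)) = -0.00031354
d2 = d1 - sigma * sqrt(T) = -0.37270446
exp(-rT) = 0.99700450; exp(-qT) = 0.99775253
C = S_0 * exp(-qT) * N(d1) - K * exp(-rT) * N(d2)
N(d1) = 0.49987492; N(d2) = 0.35468421
C = 1.1000 * 0.99775253 * 0.49987492 - 1.1800 * 0.99700450 * 0.35468421 = 0.1314

Answer: Price = 0.1314


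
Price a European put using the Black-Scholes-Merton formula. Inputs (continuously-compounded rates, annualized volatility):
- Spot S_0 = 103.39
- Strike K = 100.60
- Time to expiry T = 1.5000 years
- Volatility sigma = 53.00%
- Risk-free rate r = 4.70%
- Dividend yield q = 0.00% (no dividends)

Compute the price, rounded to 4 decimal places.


d1 = (ln(S/K) + (r - q + 0.5*sigma^2) * T) / (sigma * sqrt(T)) = 0.47531037
d2 = d1 - sigma * sqrt(T) = -0.17380441
exp(-rT) = 0.93192774; exp(-qT) = 1.00000000
P = K * exp(-rT) * N(-d2) - S_0 * exp(-qT) * N(-d1)
N(-d1) = 0.31728288; N(-d2) = 0.56899041
P = 100.6000 * 0.93192774 * 0.56899041 - 103.3900 * 1.00000000 * 0.31728288 = 20.5401

Answer: Price = 20.5401


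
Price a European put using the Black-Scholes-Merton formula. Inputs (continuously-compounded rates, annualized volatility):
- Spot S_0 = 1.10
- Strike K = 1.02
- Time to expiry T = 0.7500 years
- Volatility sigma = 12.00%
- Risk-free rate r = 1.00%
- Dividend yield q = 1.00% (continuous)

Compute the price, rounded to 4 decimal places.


d1 = (ln(S/K) + (r - q + 0.5*sigma^2) * T) / (sigma * sqrt(T)) = 0.77853329
d2 = d1 - sigma * sqrt(T) = 0.67461024
exp(-rT) = 0.99252805; exp(-qT) = 0.99252805
P = K * exp(-rT) * N(-d2) - S_0 * exp(-qT) * N(-d1)
N(-d1) = 0.21812735; N(-d2) = 0.24996171
P = 1.0200 * 0.99252805 * 0.24996171 - 1.1000 * 0.99252805 * 0.21812735 = 0.0149

Answer: Price = 0.0149


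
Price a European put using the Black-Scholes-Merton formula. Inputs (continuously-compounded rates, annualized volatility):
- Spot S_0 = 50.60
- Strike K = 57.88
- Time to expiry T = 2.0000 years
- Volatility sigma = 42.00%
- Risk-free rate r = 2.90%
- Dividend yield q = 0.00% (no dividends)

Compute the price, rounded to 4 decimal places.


Answer: Price = 14.3932

Derivation:
d1 = (ln(S/K) + (r - q + 0.5*sigma^2) * T) / (sigma * sqrt(T)) = 0.16832454
d2 = d1 - sigma * sqrt(T) = -0.42564516
exp(-rT) = 0.94364995; exp(-qT) = 1.00000000
P = K * exp(-rT) * N(-d2) - S_0 * exp(-qT) * N(-d1)
N(-d1) = 0.43316399; N(-d2) = 0.66481679
P = 57.8800 * 0.94364995 * 0.66481679 - 50.6000 * 1.00000000 * 0.43316399 = 14.3932


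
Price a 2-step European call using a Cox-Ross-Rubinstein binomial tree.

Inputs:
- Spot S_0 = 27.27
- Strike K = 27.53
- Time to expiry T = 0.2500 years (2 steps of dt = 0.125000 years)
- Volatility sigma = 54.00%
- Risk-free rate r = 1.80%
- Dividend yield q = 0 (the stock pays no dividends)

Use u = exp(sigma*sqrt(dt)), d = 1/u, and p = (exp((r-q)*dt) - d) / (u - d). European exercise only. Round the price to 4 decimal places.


Answer: Price = V(0,0) = 2.5967

Derivation:
dt = T/N = 0.125000
u = exp(sigma*sqrt(dt)) = 1.210361; d = 1/u = 0.826200
p = (exp((r-q)*dt) - d) / (u - d) = 0.458278
Discount per step: exp(-r*dt) = 0.997753
Stock lattice S(k, i) with i counting down-moves:
  k=0: S(0,0) = 27.2700
  k=1: S(1,0) = 33.0066; S(1,1) = 22.5305
  k=2: S(2,0) = 39.9498; S(2,1) = 27.2700; S(2,2) = 18.6147
Terminal payoffs V(N, i) = max(S_T - K, 0):
  V(2,0) = 12.419848; V(2,1) = 0.000000; V(2,2) = 0.000000
Backward induction: V(k, i) = exp(-r*dt) * [p * V(k+1, i) + (1-p) * V(k+1, i+1)].
  V(1,0) = exp(-r*dt) * [p*12.419848 + (1-p)*0.000000] = 5.678954
  V(1,1) = exp(-r*dt) * [p*0.000000 + (1-p)*0.000000] = 0.000000
  V(0,0) = exp(-r*dt) * [p*5.678954 + (1-p)*0.000000] = 2.596692


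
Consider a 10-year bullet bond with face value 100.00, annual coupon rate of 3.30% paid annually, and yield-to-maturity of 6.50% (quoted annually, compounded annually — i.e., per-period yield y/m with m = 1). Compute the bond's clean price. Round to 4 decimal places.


Coupon per period c = face * coupon_rate / m = 3.300000
Periods per year m = 1; per-period yield y/m = 0.065000
Number of cashflows N = 10
Cashflows (t years, CF_t, discount factor 1/(1+y/m)^(m*t), PV):
  t = 1.0000: CF_t = 3.300000, DF = 0.938967, PV = 3.098592
  t = 2.0000: CF_t = 3.300000, DF = 0.881659, PV = 2.909476
  t = 3.0000: CF_t = 3.300000, DF = 0.827849, PV = 2.731902
  t = 4.0000: CF_t = 3.300000, DF = 0.777323, PV = 2.565166
  t = 5.0000: CF_t = 3.300000, DF = 0.729881, PV = 2.408607
  t = 6.0000: CF_t = 3.300000, DF = 0.685334, PV = 2.261603
  t = 7.0000: CF_t = 3.300000, DF = 0.643506, PV = 2.123571
  t = 8.0000: CF_t = 3.300000, DF = 0.604231, PV = 1.993963
  t = 9.0000: CF_t = 3.300000, DF = 0.567353, PV = 1.872266
  t = 10.0000: CF_t = 103.300000, DF = 0.532726, PV = 55.030599
Price P = sum_t PV_t = 76.995743

Answer: Price = 76.9957


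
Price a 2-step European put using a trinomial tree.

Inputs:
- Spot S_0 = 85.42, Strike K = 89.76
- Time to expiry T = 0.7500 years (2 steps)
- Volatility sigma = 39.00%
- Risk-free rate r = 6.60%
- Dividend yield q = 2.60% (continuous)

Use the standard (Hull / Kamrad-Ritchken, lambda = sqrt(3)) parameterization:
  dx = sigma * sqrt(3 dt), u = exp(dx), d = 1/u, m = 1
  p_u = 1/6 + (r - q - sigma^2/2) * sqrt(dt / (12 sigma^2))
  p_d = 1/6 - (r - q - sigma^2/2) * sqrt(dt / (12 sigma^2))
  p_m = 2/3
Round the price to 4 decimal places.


Answer: Price = V(0,0) = 11.4616

Derivation:
dt = T/N = 0.375000; dx = sigma*sqrt(3*dt) = 0.413657
u = exp(dx) = 1.512339; d = 1/u = 0.661227
p_u = 0.150326, p_m = 0.666667, p_d = 0.183007
Discount per step: exp(-r*dt) = 0.975554
Stock lattice S(k, j) with j the centered position index:
  k=0: S(0,+0) = 85.4200
  k=1: S(1,-1) = 56.4820; S(1,+0) = 85.4200; S(1,+1) = 129.1840
  k=2: S(2,-2) = 37.3475; S(2,-1) = 56.4820; S(2,+0) = 85.4200; S(2,+1) = 129.1840; S(2,+2) = 195.3700
Terminal payoffs V(N, j) = max(K - S_T, 0):
  V(2,-2) = 52.412524; V(2,-1) = 33.277955; V(2,+0) = 4.340000; V(2,+1) = 0.000000; V(2,+2) = 0.000000
Backward induction: V(k, j) = exp(-r*dt) * [p_u * V(k+1, j+1) + p_m * V(k+1, j) + p_d * V(k+1, j-1)]
  V(1,-1) = exp(-r*dt) * [p_u*4.340000 + p_m*33.277955 + p_d*52.412524] = 31.636806
  V(1,+0) = exp(-r*dt) * [p_u*0.000000 + p_m*4.340000 + p_d*33.277955] = 8.763827
  V(1,+1) = exp(-r*dt) * [p_u*0.000000 + p_m*0.000000 + p_d*4.340000] = 0.774835
  V(0,+0) = exp(-r*dt) * [p_u*0.774835 + p_m*8.763827 + p_d*31.636806] = 11.461578


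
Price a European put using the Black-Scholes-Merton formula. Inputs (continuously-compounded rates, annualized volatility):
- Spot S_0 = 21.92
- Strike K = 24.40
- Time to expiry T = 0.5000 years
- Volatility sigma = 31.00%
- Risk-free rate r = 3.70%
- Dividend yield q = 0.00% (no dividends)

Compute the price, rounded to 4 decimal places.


d1 = (ln(S/K) + (r - q + 0.5*sigma^2) * T) / (sigma * sqrt(T)) = -0.29497151
d2 = d1 - sigma * sqrt(T) = -0.51417461
exp(-rT) = 0.98167007; exp(-qT) = 1.00000000
P = K * exp(-rT) * N(-d2) - S_0 * exp(-qT) * N(-d1)
N(-d1) = 0.61599218; N(-d2) = 0.69643504
P = 24.4000 * 0.98167007 * 0.69643504 - 21.9200 * 1.00000000 * 0.61599218 = 3.1790

Answer: Price = 3.1790


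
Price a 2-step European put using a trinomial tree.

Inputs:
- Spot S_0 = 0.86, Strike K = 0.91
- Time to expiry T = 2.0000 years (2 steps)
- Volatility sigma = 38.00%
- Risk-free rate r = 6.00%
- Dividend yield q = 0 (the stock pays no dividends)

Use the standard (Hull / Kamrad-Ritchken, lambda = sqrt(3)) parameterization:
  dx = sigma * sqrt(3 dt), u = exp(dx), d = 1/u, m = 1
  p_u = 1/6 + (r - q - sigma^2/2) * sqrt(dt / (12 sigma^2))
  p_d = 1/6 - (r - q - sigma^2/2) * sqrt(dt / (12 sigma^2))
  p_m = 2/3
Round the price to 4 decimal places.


Answer: Price = V(0,0) = 0.1375

Derivation:
dt = T/N = 1.000000; dx = sigma*sqrt(3*dt) = 0.658179
u = exp(dx) = 1.931273; d = 1/u = 0.517793
p_u = 0.157399, p_m = 0.666667, p_d = 0.175935
Discount per step: exp(-r*dt) = 0.941765
Stock lattice S(k, j) with j the centered position index:
  k=0: S(0,+0) = 0.8600
  k=1: S(1,-1) = 0.4453; S(1,+0) = 0.8600; S(1,+1) = 1.6609
  k=2: S(2,-2) = 0.2306; S(2,-1) = 0.4453; S(2,+0) = 0.8600; S(2,+1) = 1.6609; S(2,+2) = 3.2076
Terminal payoffs V(N, j) = max(K - S_T, 0):
  V(2,-2) = 0.679426; V(2,-1) = 0.464698; V(2,+0) = 0.050000; V(2,+1) = 0.000000; V(2,+2) = 0.000000
Backward induction: V(k, j) = exp(-r*dt) * [p_u * V(k+1, j+1) + p_m * V(k+1, j) + p_d * V(k+1, j-1)]
  V(1,-1) = exp(-r*dt) * [p_u*0.050000 + p_m*0.464698 + p_d*0.679426] = 0.411742
  V(1,+0) = exp(-r*dt) * [p_u*0.000000 + p_m*0.050000 + p_d*0.464698] = 0.108387
  V(1,+1) = exp(-r*dt) * [p_u*0.000000 + p_m*0.000000 + p_d*0.050000] = 0.008284
  V(0,+0) = exp(-r*dt) * [p_u*0.008284 + p_m*0.108387 + p_d*0.411742] = 0.137500


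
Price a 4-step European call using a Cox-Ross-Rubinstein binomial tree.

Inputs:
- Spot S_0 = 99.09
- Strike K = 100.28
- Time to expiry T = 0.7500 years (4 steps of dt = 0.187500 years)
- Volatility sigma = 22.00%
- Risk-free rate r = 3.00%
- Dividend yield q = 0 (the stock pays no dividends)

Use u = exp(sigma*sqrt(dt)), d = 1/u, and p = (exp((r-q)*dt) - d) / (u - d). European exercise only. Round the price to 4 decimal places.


Answer: Price = V(0,0) = 7.7676

Derivation:
dt = T/N = 0.187500
u = exp(sigma*sqrt(dt)) = 1.099948; d = 1/u = 0.909134
p = (exp((r-q)*dt) - d) / (u - d) = 0.505764
Discount per step: exp(-r*dt) = 0.994391
Stock lattice S(k, i) with i counting down-moves:
  k=0: S(0,0) = 99.0900
  k=1: S(1,0) = 108.9938; S(1,1) = 90.0861
  k=2: S(2,0) = 119.8875; S(2,1) = 99.0900; S(2,2) = 81.9003
  k=3: S(3,0) = 131.8700; S(3,1) = 108.9938; S(3,2) = 90.0861; S(3,3) = 74.4584
  k=4: S(4,0) = 145.0502; S(4,1) = 119.8875; S(4,2) = 99.0900; S(4,3) = 81.9003; S(4,4) = 67.6926
Terminal payoffs V(N, i) = max(S_T - K, 0):
  V(4,0) = 44.770173; V(4,1) = 19.607538; V(4,2) = 0.000000; V(4,3) = 0.000000; V(4,4) = 0.000000
Backward induction: V(k, i) = exp(-r*dt) * [p * V(k+1, i) + (1-p) * V(k+1, i+1)].
  V(3,0) = exp(-r*dt) * [p*44.770173 + (1-p)*19.607538] = 32.152534
  V(3,1) = exp(-r*dt) * [p*19.607538 + (1-p)*0.000000] = 9.861168
  V(3,2) = exp(-r*dt) * [p*0.000000 + (1-p)*0.000000] = 0.000000
  V(3,3) = exp(-r*dt) * [p*0.000000 + (1-p)*0.000000] = 0.000000
  V(2,0) = exp(-r*dt) * [p*32.152534 + (1-p)*9.861168] = 21.016794
  V(2,1) = exp(-r*dt) * [p*9.861168 + (1-p)*0.000000] = 4.959452
  V(2,2) = exp(-r*dt) * [p*0.000000 + (1-p)*0.000000] = 0.000000
  V(1,0) = exp(-r*dt) * [p*21.016794 + (1-p)*4.959452] = 13.007310
  V(1,1) = exp(-r*dt) * [p*4.959452 + (1-p)*0.000000] = 2.494244
  V(0,0) = exp(-r*dt) * [p*13.007310 + (1-p)*2.494244] = 7.767563


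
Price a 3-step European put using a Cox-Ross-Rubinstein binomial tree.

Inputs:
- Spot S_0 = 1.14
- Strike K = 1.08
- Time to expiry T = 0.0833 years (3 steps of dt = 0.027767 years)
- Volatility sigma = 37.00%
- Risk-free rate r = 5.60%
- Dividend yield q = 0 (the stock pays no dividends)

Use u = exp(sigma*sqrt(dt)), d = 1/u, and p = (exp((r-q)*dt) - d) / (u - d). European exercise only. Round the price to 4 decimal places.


Answer: Price = V(0,0) = 0.0198

Derivation:
dt = T/N = 0.027767
u = exp(sigma*sqrt(dt)) = 1.063595; d = 1/u = 0.940208
p = (exp((r-q)*dt) - d) / (u - d) = 0.497203
Discount per step: exp(-r*dt) = 0.998446
Stock lattice S(k, i) with i counting down-moves:
  k=0: S(0,0) = 1.1400
  k=1: S(1,0) = 1.2125; S(1,1) = 1.0718
  k=2: S(2,0) = 1.2896; S(2,1) = 1.1400; S(2,2) = 1.0077
  k=3: S(3,0) = 1.3716; S(3,1) = 1.2125; S(3,2) = 1.0718; S(3,3) = 0.9475
Terminal payoffs V(N, i) = max(K - S_T, 0):
  V(3,0) = 0.000000; V(3,1) = 0.000000; V(3,2) = 0.008163; V(3,3) = 0.132506
Backward induction: V(k, i) = exp(-r*dt) * [p * V(k+1, i) + (1-p) * V(k+1, i+1)].
  V(2,0) = exp(-r*dt) * [p*0.000000 + (1-p)*0.000000] = 0.000000
  V(2,1) = exp(-r*dt) * [p*0.000000 + (1-p)*0.008163] = 0.004098
  V(2,2) = exp(-r*dt) * [p*0.008163 + (1-p)*0.132506] = 0.070573
  V(1,0) = exp(-r*dt) * [p*0.000000 + (1-p)*0.004098] = 0.002057
  V(1,1) = exp(-r*dt) * [p*0.004098 + (1-p)*0.070573] = 0.037463
  V(0,0) = exp(-r*dt) * [p*0.002057 + (1-p)*0.037463] = 0.019828


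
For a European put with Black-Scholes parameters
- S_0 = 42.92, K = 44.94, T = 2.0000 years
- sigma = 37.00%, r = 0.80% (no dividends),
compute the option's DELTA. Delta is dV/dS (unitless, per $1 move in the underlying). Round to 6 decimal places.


d1 = 0.2043149708; d2 = -0.3189440473
phi(d1) = 0.3907017347; exp(-qT) = 1.0000000000; exp(-rT) = 0.9841273201
N(-d1) = 0.4190536859
Delta = -exp(-qT) * N(-d1) = -1.0000000000 * 0.4190536859 = -0.419054

Answer: Delta = -0.419054


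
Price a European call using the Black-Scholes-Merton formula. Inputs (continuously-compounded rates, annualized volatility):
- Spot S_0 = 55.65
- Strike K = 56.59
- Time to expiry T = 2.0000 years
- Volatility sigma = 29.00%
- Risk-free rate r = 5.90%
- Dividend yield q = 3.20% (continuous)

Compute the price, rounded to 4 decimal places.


d1 = (ln(S/K) + (r - q + 0.5*sigma^2) * T) / (sigma * sqrt(T)) = 0.29588709
d2 = d1 - sigma * sqrt(T) = -0.11423484
exp(-rT) = 0.88869605; exp(-qT) = 0.93800500
C = S_0 * exp(-qT) * N(d1) - K * exp(-rT) * N(d2)
N(d1) = 0.61634185; N(d2) = 0.45452582
C = 55.6500 * 0.93800500 * 0.61634185 - 56.5900 * 0.88869605 * 0.45452582 = 9.3143

Answer: Price = 9.3143


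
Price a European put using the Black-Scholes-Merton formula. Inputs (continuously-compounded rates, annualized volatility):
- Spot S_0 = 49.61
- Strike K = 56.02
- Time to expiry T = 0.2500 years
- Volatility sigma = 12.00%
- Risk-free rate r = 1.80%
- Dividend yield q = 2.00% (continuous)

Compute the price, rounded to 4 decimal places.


Answer: Price = 6.4303

Derivation:
d1 = (ln(S/K) + (r - q + 0.5*sigma^2) * T) / (sigma * sqrt(T)) = -2.00360573
d2 = d1 - sigma * sqrt(T) = -2.06360573
exp(-rT) = 0.99551011; exp(-qT) = 0.99501248
P = K * exp(-rT) * N(-d2) - S_0 * exp(-qT) * N(-d1)
N(-d1) = 0.97744384; N(-d2) = 0.98047244
P = 56.0200 * 0.99551011 * 0.98047244 - 49.6100 * 0.99501248 * 0.97744384 = 6.4303


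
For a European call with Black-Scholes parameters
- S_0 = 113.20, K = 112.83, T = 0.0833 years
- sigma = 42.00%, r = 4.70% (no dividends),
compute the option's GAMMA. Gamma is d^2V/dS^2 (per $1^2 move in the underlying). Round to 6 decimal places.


d1 = 0.1199154258; d2 = -0.0013038796
phi(d1) = 0.3960842302; exp(-qT) = 1.0000000000; exp(-rT) = 0.9960925540
Gamma = exp(-qT) * phi(d1) / (S * sigma * sqrt(T)) = 1.0000000000 * 0.3960842302 / (113.2000 * 0.4200 * 0.2886173938) = 0.028865

Answer: Gamma = 0.028865


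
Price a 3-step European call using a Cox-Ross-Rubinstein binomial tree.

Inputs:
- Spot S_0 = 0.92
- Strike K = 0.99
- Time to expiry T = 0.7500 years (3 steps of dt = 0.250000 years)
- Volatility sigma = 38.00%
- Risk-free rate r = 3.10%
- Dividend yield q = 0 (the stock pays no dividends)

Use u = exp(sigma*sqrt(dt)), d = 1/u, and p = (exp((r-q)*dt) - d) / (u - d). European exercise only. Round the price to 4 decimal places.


dt = T/N = 0.250000
u = exp(sigma*sqrt(dt)) = 1.209250; d = 1/u = 0.826959
p = (exp((r-q)*dt) - d) / (u - d) = 0.472994
Discount per step: exp(-r*dt) = 0.992280
Stock lattice S(k, i) with i counting down-moves:
  k=0: S(0,0) = 0.9200
  k=1: S(1,0) = 1.1125; S(1,1) = 0.7608
  k=2: S(2,0) = 1.3453; S(2,1) = 0.9200; S(2,2) = 0.6292
  k=3: S(3,0) = 1.6268; S(3,1) = 1.1125; S(3,2) = 0.7608; S(3,3) = 0.5203
Terminal payoffs V(N, i) = max(S_T - K, 0):
  V(3,0) = 0.636806; V(3,1) = 0.122510; V(3,2) = 0.000000; V(3,3) = 0.000000
Backward induction: V(k, i) = exp(-r*dt) * [p * V(k+1, i) + (1-p) * V(k+1, i+1)].
  V(2,0) = exp(-r*dt) * [p*0.636806 + (1-p)*0.122510] = 0.362945
  V(2,1) = exp(-r*dt) * [p*0.122510 + (1-p)*0.000000] = 0.057499
  V(2,2) = exp(-r*dt) * [p*0.000000 + (1-p)*0.000000] = 0.000000
  V(1,0) = exp(-r*dt) * [p*0.362945 + (1-p)*0.057499] = 0.200414
  V(1,1) = exp(-r*dt) * [p*0.057499 + (1-p)*0.000000] = 0.026987
  V(0,0) = exp(-r*dt) * [p*0.200414 + (1-p)*0.026987] = 0.108175

Answer: Price = V(0,0) = 0.1082


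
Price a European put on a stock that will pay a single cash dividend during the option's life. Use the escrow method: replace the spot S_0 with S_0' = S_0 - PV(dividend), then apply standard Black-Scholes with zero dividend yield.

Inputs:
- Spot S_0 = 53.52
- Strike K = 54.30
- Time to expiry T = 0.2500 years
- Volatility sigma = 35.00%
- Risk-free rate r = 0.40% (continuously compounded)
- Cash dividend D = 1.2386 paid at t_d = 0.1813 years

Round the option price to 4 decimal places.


PV(D) = D * exp(-r * t_d) = 1.2386 * 0.99927506 = 1.23770209
S_0' = S_0 - PV(D) = 53.5200 - 1.23770209 = 52.28229791
d1 = (ln(S_0'/K) + (r + sigma^2/2)*T) / (sigma*sqrt(T)) = -0.12316506
d2 = d1 - sigma*sqrt(T) = -0.29816506
exp(-rT) = 0.99900050
N(-d1) = 0.54901180; N(-d2) = 0.61721141
P = K * exp(-rT) * N(-d2) - S_0' * N(-d1) = 54.3000 * 0.99900050 * 0.61721141 - 52.28229791 * 0.54901180 = 4.7775

Answer: Price = 4.7775


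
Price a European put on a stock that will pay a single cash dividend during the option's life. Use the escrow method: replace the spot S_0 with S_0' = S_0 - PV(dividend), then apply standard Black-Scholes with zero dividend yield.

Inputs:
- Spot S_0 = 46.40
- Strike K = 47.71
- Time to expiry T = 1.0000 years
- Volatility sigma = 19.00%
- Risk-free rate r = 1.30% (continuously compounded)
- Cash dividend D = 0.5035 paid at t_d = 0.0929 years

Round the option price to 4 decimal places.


Answer: Price = 4.1495

Derivation:
PV(D) = D * exp(-r * t_d) = 0.5035 * 0.99879303 = 0.50289229
S_0' = S_0 - PV(D) = 46.4000 - 0.50289229 = 45.89710771
d1 = (ln(S_0'/K) + (r + sigma^2/2)*T) / (sigma*sqrt(T)) = -0.04046799
d2 = d1 - sigma*sqrt(T) = -0.23046799
exp(-rT) = 0.98708414
N(-d1) = 0.51613999; N(-d2) = 0.59113593
P = K * exp(-rT) * N(-d2) - S_0' * N(-d1) = 47.7100 * 0.98708414 * 0.59113593 - 45.89710771 * 0.51613999 = 4.1495


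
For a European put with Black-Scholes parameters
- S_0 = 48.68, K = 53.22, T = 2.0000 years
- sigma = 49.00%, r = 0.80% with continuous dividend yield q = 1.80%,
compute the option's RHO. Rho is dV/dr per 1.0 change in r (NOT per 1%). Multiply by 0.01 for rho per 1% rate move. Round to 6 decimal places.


d1 = 0.1889475941; d2 = -0.5040170515
phi(d1) = 0.3918841064; exp(-qT) = 0.9646402935; exp(-rT) = 0.9841273201
N(-d2) = 0.6928753027
Rho = -K*T*exp(-rT)*N(-d2) = -53.2200 * 2.0000 * 0.9841273201 * 0.6928753027 = -72.579043

Answer: Rho = -72.579043


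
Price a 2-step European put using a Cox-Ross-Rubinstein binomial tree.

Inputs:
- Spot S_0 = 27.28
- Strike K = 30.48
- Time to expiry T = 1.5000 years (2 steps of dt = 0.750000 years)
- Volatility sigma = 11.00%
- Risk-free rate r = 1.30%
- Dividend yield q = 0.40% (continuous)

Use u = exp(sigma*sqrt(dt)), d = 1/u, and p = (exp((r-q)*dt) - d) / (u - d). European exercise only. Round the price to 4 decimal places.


Answer: Price = V(0,0) = 3.4231

Derivation:
dt = T/N = 0.750000
u = exp(sigma*sqrt(dt)) = 1.099948; d = 1/u = 0.909134
p = (exp((r-q)*dt) - d) / (u - d) = 0.511697
Discount per step: exp(-r*dt) = 0.990297
Stock lattice S(k, i) with i counting down-moves:
  k=0: S(0,0) = 27.2800
  k=1: S(1,0) = 30.0066; S(1,1) = 24.8012
  k=2: S(2,0) = 33.0057; S(2,1) = 27.2800; S(2,2) = 22.5476
Terminal payoffs V(N, i) = max(K - S_T, 0):
  V(2,0) = 0.000000; V(2,1) = 3.200000; V(2,2) = 7.932409
Backward induction: V(k, i) = exp(-r*dt) * [p * V(k+1, i) + (1-p) * V(k+1, i+1)].
  V(1,0) = exp(-r*dt) * [p*0.000000 + (1-p)*3.200000] = 1.547409
  V(1,1) = exp(-r*dt) * [p*3.200000 + (1-p)*7.932409] = 5.457381
  V(0,0) = exp(-r*dt) * [p*1.547409 + (1-p)*5.457381] = 3.423123


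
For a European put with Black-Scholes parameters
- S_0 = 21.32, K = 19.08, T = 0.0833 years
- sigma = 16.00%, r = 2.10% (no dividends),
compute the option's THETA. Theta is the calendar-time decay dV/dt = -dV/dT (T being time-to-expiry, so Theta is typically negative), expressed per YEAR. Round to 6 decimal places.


Answer: Theta = -0.109933

Derivation:
d1 = 2.4647785382; d2 = 2.4185997552
phi(d1) = 0.0191298535; exp(-qT) = 1.0000000000; exp(-rT) = 0.9982522291
Theta = -S*exp(-qT)*phi(d1)*sigma/(2*sqrt(T)) + r*K*exp(-rT)*N(-d2) - q*S*exp(-qT)*N(-d1)
N(-d1) = 0.0068548980; N(-d2) = 0.0077901865; sqrt(T) = 0.2886173938
Term 1 = -21.3200 * 1.0000000000 * 0.0191298535 * 0.1600 / (2 * 0.2886173938) = -0.1130488974
Term 2 = 0.0210 * 19.0800 * 0.9982522291 * 0.0077901865 = 0.0031159165
Term 3 = 0 (no dividend yield, q = 0)
Theta = -0.1130488974 + (0.0031159165) + (0.0000000000) = -0.109933


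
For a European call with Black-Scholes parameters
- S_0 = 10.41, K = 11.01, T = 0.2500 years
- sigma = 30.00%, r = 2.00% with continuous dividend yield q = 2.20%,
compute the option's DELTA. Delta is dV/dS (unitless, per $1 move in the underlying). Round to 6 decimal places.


d1 = -0.3019137874; d2 = -0.4519137874
phi(d1) = 0.3811682117; exp(-qT) = 0.9945150973; exp(-rT) = 0.9950124792
N(d1) = 0.3813588926
Delta = exp(-qT) * N(d1) = 0.9945150973 * 0.3813588926 = 0.379267

Answer: Delta = 0.379267


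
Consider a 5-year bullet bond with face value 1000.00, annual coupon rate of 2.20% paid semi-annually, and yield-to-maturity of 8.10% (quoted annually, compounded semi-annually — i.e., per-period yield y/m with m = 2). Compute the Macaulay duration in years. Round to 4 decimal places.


Coupon per period c = face * coupon_rate / m = 11.000000
Periods per year m = 2; per-period yield y/m = 0.040500
Number of cashflows N = 10
Cashflows (t years, CF_t, discount factor 1/(1+y/m)^(m*t), PV):
  t = 0.5000: CF_t = 11.000000, DF = 0.961076, PV = 10.571840
  t = 1.0000: CF_t = 11.000000, DF = 0.923668, PV = 10.160346
  t = 1.5000: CF_t = 11.000000, DF = 0.887715, PV = 9.764869
  t = 2.0000: CF_t = 11.000000, DF = 0.853162, PV = 9.384785
  t = 2.5000: CF_t = 11.000000, DF = 0.819954, PV = 9.019496
  t = 3.0000: CF_t = 11.000000, DF = 0.788039, PV = 8.668425
  t = 3.5000: CF_t = 11.000000, DF = 0.757365, PV = 8.331018
  t = 4.0000: CF_t = 11.000000, DF = 0.727886, PV = 8.006745
  t = 4.5000: CF_t = 11.000000, DF = 0.699554, PV = 7.695094
  t = 5.0000: CF_t = 1011.000000, DF = 0.672325, PV = 679.720409
Price P = sum_t PV_t = 761.323029
Macaulay numerator sum_t t * PV_t:
  t * PV_t at t = 0.5000: 5.285920
  t * PV_t at t = 1.0000: 10.160346
  t * PV_t at t = 1.5000: 14.647304
  t * PV_t at t = 2.0000: 18.769571
  t * PV_t at t = 2.5000: 22.548740
  t * PV_t at t = 3.0000: 26.005274
  t * PV_t at t = 3.5000: 29.158564
  t * PV_t at t = 4.0000: 32.026981
  t * PV_t at t = 4.5000: 34.627923
  t * PV_t at t = 5.0000: 3398.602045
Macaulay duration D = (sum_t t * PV_t) / P = 3591.832668 / 761.323029 = 4.717883

Answer: Macaulay duration = 4.7179 years


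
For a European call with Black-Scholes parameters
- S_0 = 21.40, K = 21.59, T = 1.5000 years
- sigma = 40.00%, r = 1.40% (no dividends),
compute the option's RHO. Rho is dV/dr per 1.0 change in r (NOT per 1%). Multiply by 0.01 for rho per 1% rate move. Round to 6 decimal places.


Answer: Rho = 13.093458

Derivation:
d1 = 0.2697718533; d2 = -0.2201260953
phi(d1) = 0.3846863471; exp(-qT) = 1.0000000000; exp(-rT) = 0.9792189646
N(d2) = 0.4128864761
Rho = K*T*exp(-rT)*N(d2) = 21.5900 * 1.5000 * 0.9792189646 * 0.4128864761 = 13.093458


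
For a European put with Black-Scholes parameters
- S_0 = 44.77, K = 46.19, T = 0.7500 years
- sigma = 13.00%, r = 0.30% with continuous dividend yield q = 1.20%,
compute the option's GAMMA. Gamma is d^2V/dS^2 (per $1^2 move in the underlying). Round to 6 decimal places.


d1 = -0.2810146042; d2 = -0.3935979067
phi(d1) = 0.3834971318; exp(-qT) = 0.9910403788; exp(-rT) = 0.9977525294
Gamma = exp(-qT) * phi(d1) / (S * sigma * sqrt(T)) = 0.9910403788 * 0.3834971318 / (44.7700 * 0.1300 * 0.8660254038) = 0.075404

Answer: Gamma = 0.075404


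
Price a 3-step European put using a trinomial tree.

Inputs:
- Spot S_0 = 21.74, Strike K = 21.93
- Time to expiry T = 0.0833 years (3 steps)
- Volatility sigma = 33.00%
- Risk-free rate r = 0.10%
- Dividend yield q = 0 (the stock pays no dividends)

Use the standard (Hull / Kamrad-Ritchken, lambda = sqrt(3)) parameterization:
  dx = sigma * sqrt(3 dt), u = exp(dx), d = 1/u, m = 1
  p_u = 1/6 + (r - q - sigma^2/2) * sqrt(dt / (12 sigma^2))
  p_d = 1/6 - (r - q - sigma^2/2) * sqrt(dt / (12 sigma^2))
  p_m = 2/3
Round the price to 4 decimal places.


Answer: Price = V(0,0) = 0.8831

Derivation:
dt = T/N = 0.027767; dx = sigma*sqrt(3*dt) = 0.095244
u = exp(dx) = 1.099927; d = 1/u = 0.909151
p_u = 0.158875, p_m = 0.666667, p_d = 0.174458
Discount per step: exp(-r*dt) = 0.999972
Stock lattice S(k, j) with j the centered position index:
  k=0: S(0,+0) = 21.7400
  k=1: S(1,-1) = 19.7649; S(1,+0) = 21.7400; S(1,+1) = 23.9124
  k=2: S(2,-2) = 17.9693; S(2,-1) = 19.7649; S(2,+0) = 21.7400; S(2,+1) = 23.9124; S(2,+2) = 26.3019
  k=3: S(3,-3) = 16.3368; S(3,-2) = 17.9693; S(3,-1) = 19.7649; S(3,+0) = 21.7400; S(3,+1) = 23.9124; S(3,+2) = 26.3019; S(3,+3) = 28.9302
Terminal payoffs V(N, j) = max(K - S_T, 0):
  V(3,-3) = 5.593160; V(3,-2) = 3.960670; V(3,-1) = 2.165050; V(3,+0) = 0.190000; V(3,+1) = 0.000000; V(3,+2) = 0.000000; V(3,+3) = 0.000000
Backward induction: V(k, j) = exp(-r*dt) * [p_u * V(k+1, j+1) + p_m * V(k+1, j) + p_d * V(k+1, j-1)]
  V(2,-2) = exp(-r*dt) * [p_u*2.165050 + p_m*3.960670 + p_d*5.593160] = 3.960081
  V(2,-1) = exp(-r*dt) * [p_u*0.190000 + p_m*2.165050 + p_d*3.960670] = 2.164463
  V(2,+0) = exp(-r*dt) * [p_u*0.000000 + p_m*0.190000 + p_d*2.165050] = 0.504363
  V(2,+1) = exp(-r*dt) * [p_u*0.000000 + p_m*0.000000 + p_d*0.190000] = 0.033146
  V(2,+2) = exp(-r*dt) * [p_u*0.000000 + p_m*0.000000 + p_d*0.000000] = 0.000000
  V(1,-1) = exp(-r*dt) * [p_u*0.504363 + p_m*2.164463 + p_d*3.960081] = 2.213912
  V(1,+0) = exp(-r*dt) * [p_u*0.033146 + p_m*0.504363 + p_d*2.164463] = 0.719096
  V(1,+1) = exp(-r*dt) * [p_u*0.000000 + p_m*0.033146 + p_d*0.504363] = 0.110084
  V(0,+0) = exp(-r*dt) * [p_u*0.110084 + p_m*0.719096 + p_d*2.213912] = 0.883097
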